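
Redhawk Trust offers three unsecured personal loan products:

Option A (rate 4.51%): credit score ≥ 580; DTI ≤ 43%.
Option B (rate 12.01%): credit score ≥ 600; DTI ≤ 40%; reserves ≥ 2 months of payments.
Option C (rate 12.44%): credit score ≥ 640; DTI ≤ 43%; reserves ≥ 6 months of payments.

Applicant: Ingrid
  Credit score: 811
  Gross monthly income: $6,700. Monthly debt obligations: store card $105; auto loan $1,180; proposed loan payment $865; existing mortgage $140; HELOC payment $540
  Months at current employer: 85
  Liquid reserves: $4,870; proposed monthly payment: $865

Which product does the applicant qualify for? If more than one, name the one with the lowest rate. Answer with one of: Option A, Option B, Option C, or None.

Option A

Total debts = (105 + 1,180 + 865 + 140 + 540) = 2,830; DTI = 2,830/6,700 = 42.2%.
Reserves = 4,870/865 = 5.6 months.
Option A: score 811 ≥ 580; DTI 42.2% ≤ 43% → qualifies.
Option B: score 811 ≥ 600; DTI 42.2% > 40%; reserves 5.6 ≥ 2 mo → does not qualify.
Option C: score 811 ≥ 640; DTI 42.2% ≤ 43%; reserves 5.6 < 6 mo → does not qualify.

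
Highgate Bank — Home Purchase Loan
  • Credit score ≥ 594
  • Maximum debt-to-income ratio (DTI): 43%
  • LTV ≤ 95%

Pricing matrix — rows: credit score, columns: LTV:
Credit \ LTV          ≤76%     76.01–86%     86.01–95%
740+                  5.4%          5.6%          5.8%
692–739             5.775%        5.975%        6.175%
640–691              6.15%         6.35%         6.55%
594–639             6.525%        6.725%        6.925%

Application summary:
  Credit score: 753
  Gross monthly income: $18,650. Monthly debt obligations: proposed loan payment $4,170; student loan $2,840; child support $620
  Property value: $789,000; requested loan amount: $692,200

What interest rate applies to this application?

5.8%

Credit score 753 ≥ 594; Total monthly debts = (4,170 + 2,840 + 620) = 7,630. DTI: 7,630 ÷ 18,650 = 40.9%, within the 43% cap
Loan-to-value = 692,200/789,000 = 87.7% — pass (95% max)
Score 753 is in the 740+ band; LTV 87.7% is in the 86.01–95% band → 5.8%.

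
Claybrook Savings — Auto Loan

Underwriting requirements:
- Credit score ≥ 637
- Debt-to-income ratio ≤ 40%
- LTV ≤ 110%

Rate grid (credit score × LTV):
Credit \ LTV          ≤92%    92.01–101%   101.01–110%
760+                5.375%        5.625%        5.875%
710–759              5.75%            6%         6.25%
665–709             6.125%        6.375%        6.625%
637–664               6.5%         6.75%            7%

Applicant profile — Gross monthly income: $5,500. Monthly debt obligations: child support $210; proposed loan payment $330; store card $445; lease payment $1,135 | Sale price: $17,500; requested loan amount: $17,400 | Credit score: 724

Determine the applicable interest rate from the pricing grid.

Credit score 724 ≥ 637; Total monthly debts = (210 + 330 + 445 + 1,135) = 2,120. DTI: 2,120 ÷ 5,500 = 38.5%, within the 40% cap
Loan-to-value = 17,400/17,500 = 99.4% — pass (110% max)
Score 724 is in the 710–759 band; LTV 99.4% is in the 92.01–101% band → 6%.

6%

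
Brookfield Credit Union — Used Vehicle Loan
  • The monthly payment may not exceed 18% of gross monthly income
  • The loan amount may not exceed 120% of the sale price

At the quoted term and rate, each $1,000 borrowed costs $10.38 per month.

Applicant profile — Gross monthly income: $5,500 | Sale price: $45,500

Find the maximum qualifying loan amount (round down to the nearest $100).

$54,600

Payment cap: 18% × $5,500 = $990/month.
At $10.38 per $1,000, that supports 990/10.38 × 1,000 ≈ $95,375 → $95,300.
LTV cap: 120% × $45,500 = $54,600 → $54,600.
Binding constraint: loan-to-value.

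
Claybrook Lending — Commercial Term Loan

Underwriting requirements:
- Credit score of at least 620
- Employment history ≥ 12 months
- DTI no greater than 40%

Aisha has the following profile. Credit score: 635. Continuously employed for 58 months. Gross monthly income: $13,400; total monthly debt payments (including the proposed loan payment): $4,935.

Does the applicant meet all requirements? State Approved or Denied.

Approved

Credit score 635 ≥ 620 (meets)
Employment 58 ≥ 12 months
DTI: 4,935 ÷ 13,400 = 36.8%, within the 40% cap
All criteria satisfied.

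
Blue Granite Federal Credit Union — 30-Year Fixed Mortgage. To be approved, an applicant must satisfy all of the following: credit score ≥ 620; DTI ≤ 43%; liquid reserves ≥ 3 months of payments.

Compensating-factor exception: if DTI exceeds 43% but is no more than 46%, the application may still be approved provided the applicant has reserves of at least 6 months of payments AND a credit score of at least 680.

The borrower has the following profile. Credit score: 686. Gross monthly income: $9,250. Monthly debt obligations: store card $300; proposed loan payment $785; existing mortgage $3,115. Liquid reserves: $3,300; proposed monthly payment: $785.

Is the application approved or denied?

Denied

Credit score 686 ≥ 620 (meets base)
Total debts = (300 + 785 + 3,115) = 4,200. DTI: 4,200 ÷ 9,250 = 45.4%, over the 43% base limit.
Reserves = 3,300/785 = 4.2 months ≥ 3
DTI 45.4% is within the 43%–46% exception band; checking compensating factors.
Reserves 4.2 < 6 months; credit score 686 ≥ 680.
Compensating-factor requirement not fully met.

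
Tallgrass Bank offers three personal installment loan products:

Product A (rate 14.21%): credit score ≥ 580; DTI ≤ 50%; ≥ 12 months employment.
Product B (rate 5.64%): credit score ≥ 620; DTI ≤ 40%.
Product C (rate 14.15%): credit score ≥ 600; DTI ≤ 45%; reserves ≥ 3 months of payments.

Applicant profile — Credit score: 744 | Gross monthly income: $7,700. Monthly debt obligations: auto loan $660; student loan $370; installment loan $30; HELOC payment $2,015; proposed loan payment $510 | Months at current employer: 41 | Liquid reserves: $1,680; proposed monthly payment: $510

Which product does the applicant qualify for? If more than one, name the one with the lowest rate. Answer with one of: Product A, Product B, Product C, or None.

Total debts = (660 + 370 + 30 + 2,015 + 510) = 3,585; DTI = 3,585/7,700 = 46.6%.
Reserves = 1,680/510 = 3.3 months.
Product A: score 744 ≥ 580; DTI 46.6% ≤ 50%; employment 41 ≥ 12 mo → qualifies.
Product B: score 744 ≥ 620; DTI 46.6% > 40% → does not qualify.
Product C: score 744 ≥ 600; DTI 46.6% > 45%; reserves 3.3 ≥ 3 mo → does not qualify.

Product A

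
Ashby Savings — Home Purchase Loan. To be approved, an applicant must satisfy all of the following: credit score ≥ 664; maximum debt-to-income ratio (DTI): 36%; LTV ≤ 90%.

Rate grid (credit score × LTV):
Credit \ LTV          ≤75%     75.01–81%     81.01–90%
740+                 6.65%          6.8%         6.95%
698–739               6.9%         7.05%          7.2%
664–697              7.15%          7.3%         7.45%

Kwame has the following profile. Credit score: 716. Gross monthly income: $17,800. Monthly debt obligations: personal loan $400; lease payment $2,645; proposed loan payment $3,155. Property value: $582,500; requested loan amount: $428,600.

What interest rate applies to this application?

Credit score 716 ≥ 664; Total monthly debts = (400 + 2,645 + 3,155) = 6,200. Debt-to-income = 6,200/17,800 = 34.8% — meets 36% limit
LTV: 428,600 ÷ 582,500 = 73.6%, within 90% cap
Row: 716 falls in 698–739. Column: 73.6% falls in ≤75%. Rate = 6.9%.

6.9%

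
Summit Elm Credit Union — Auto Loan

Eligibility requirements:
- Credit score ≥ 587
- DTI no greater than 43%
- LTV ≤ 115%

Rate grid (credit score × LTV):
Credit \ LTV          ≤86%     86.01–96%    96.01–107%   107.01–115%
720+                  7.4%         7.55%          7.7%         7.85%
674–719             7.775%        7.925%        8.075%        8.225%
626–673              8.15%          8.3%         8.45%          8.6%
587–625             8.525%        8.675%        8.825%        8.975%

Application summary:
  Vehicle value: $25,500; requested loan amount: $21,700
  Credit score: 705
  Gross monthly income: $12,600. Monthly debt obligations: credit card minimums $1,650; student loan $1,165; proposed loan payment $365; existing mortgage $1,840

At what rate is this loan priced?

Credit score 705 ≥ 587; Total monthly debts = (1,650 + 1,165 + 365 + 1,840) = 5,020. DTI: 5,020 ÷ 12,600 = 39.8%, within the 43% cap
LTV = 21,700/25,500 = 85.1% ≤ 115%
Row: 705 falls in 674–719. Column: 85.1% falls in ≤86%. Rate = 7.775%.

7.775%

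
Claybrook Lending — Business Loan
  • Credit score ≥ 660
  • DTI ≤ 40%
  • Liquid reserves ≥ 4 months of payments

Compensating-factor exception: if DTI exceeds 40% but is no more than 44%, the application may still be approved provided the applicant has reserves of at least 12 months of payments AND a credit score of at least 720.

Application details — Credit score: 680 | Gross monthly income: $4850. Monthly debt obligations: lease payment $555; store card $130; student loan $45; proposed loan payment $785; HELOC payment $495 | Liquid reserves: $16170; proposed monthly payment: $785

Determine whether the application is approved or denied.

Credit score 680 ≥ 660 (meets base)
Total debts = (555 + 130 + 45 + 785 + 495) = 2,010. DTI = 2,010/4,850 = 41.4% > 40% — standard DTI limit exceeded.
Liquid reserves cover 16,170/785 = 20.6 months — ≥ 4 required
DTI 41.4% is within the 40%–44% exception band; checking compensating factors.
Override check — reserves: 20.6 mo (ok); score: 680 (below 720).
Compensating-factor requirement not fully met.

Denied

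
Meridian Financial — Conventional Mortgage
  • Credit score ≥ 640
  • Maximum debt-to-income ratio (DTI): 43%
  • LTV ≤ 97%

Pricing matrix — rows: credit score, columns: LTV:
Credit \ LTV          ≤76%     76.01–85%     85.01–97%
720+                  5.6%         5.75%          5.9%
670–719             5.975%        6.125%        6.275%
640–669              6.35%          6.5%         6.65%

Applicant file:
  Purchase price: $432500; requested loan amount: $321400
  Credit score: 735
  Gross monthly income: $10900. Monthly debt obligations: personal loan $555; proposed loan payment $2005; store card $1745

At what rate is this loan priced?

Credit score 735 ≥ 640; Total monthly debts = (555 + 2,005 + 1,745) = 4,305. DTI: 4,305 ÷ 10,900 = 39.5%, within the 43% cap
LTV: 321,400 ÷ 432,500 = 74.3%, within 97% cap
Credit 735 → row 720+; LTV 74.3% → column ≤76%. Grid cell → 5.6%.

5.6%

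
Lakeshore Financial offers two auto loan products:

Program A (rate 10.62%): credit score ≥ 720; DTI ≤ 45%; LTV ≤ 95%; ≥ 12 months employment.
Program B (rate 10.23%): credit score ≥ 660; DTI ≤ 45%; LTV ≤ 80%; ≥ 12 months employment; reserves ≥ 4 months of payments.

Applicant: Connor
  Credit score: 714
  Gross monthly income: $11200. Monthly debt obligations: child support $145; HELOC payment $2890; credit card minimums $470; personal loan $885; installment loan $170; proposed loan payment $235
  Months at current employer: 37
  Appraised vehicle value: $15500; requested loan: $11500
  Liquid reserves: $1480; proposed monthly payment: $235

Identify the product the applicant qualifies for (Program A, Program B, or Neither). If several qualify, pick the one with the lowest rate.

Total debts = (145 + 2,890 + 470 + 885 + 170 + 235) = 4,795; DTI = 4,795/11,200 = 42.8%.
LTV = 11,500/15,500 = 74.2%.
Reserves = 1,480/235 = 6.3 months.
Program A: score 714 < 720; DTI 42.8% ≤ 45%; LTV 74.2% ≤ 95%; employment 37 ≥ 12 mo → does not qualify.
Program B: score 714 ≥ 660; DTI 42.8% ≤ 45%; LTV 74.2% ≤ 80%; employment 37 ≥ 12 mo; reserves 6.3 ≥ 4 mo → qualifies.

Program B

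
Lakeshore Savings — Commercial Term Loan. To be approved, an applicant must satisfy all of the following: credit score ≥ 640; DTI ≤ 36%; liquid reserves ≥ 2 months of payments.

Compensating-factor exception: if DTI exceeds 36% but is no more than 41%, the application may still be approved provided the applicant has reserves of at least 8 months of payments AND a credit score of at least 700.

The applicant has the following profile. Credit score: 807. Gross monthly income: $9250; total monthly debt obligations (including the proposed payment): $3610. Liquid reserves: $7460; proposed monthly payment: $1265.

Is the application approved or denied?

Denied

Credit score 807 ≥ 640 (meets base)
DTI: 3,610 ÷ 9,250 = 39%, over the 36% base limit.
Liquid reserves cover 7,460/1,265 = 5.9 months — ≥ 2 required
DTI 39% is within the 36%–41% exception band; checking compensating factors.
Override check — reserves: 5.9 mo (short of 8); score: 807 (ok).
Override conditions not both satisfied; exception does not apply.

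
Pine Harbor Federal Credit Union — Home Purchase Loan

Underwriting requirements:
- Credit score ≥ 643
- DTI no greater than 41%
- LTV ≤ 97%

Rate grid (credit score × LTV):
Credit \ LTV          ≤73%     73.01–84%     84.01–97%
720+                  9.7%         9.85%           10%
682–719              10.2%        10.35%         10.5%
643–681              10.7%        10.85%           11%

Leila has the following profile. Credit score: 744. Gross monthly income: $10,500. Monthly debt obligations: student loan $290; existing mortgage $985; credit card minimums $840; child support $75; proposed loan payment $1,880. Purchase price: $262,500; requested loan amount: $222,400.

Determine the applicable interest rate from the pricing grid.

10%

Credit score 744 ≥ 643; Total monthly debts = (290 + 985 + 840 + 75 + 1,880) = 4,070. Debt-to-income = 4,070/10,500 = 38.8% — meets 41% limit
Loan-to-value = 222,400/262,500 = 84.7% — pass (97% max)
Score 744 is in the 720+ band; LTV 84.7% is in the 84.01–97% band → 10%.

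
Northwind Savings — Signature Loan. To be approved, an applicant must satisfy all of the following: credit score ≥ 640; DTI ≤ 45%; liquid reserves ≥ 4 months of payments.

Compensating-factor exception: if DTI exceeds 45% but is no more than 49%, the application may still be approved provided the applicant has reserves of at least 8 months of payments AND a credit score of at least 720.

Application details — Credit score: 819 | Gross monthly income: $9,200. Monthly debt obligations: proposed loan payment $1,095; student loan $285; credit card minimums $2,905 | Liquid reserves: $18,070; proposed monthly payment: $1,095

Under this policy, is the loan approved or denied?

Credit score 819 ≥ 640 (meets base)
Total debts = (1,095 + 285 + 2,905) = 4,285. DTI = 4,285/9,200 = 46.6% > 45% — standard DTI limit exceeded.
Liquid reserves cover 18,070/1,095 = 16.5 months — ≥ 4 required
DTI 46.6% is within the 45%–49% exception band; checking compensating factors.
Override check — reserves: 16.5 mo (ok); score: 819 (ok).
Both override conditions satisfied; DTI exception granted.

Approved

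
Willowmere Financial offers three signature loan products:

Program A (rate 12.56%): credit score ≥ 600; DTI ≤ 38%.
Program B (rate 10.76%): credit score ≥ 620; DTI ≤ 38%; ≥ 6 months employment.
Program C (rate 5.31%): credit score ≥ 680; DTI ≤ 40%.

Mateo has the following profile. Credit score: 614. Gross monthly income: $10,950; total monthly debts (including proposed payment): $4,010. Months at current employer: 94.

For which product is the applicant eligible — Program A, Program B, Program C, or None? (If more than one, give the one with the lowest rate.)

DTI = 4,010/10,950 = 36.6%.
Program A: score 614 ≥ 600; DTI 36.6% ≤ 38% → qualifies.
Program B: score 614 < 620; DTI 36.6% ≤ 38%; employment 94 ≥ 6 mo → does not qualify.
Program C: score 614 < 680; DTI 36.6% ≤ 40% → does not qualify.

Program A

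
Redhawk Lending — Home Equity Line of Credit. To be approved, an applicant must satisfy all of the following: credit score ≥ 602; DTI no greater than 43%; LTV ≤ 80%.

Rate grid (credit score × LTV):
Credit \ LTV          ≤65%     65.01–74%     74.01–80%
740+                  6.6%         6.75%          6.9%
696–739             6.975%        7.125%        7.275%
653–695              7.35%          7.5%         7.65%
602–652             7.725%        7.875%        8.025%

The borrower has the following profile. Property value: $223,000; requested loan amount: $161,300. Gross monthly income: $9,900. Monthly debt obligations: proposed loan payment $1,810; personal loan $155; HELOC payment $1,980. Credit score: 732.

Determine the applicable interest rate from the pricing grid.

7.125%

Credit score 732 ≥ 602; Total monthly debts = (1,810 + 155 + 1,980) = 3,945. DTI: 3,945 ÷ 9,900 = 39.8%, within the 43% cap
LTV: 161,300 ÷ 223,000 = 72.3%, within 80% cap
Credit 732 → row 696–739; LTV 72.3% → column 65.01–74%. Grid cell → 7.125%.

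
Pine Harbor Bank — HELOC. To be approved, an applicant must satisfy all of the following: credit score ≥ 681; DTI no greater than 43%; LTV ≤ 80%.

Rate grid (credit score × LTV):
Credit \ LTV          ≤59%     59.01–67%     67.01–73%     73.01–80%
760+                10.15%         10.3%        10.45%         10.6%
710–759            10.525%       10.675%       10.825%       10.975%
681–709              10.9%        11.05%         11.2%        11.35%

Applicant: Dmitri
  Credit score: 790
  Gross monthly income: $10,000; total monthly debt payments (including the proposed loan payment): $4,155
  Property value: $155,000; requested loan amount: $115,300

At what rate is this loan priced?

10.6%

Credit score 790 ≥ 681; Debt-to-income = 4,155/10,000 = 41.5% — meets 43% limit
LTV = 115,300/155,000 = 74.4% ≤ 80%
Row: 790 falls in 760+. Column: 74.4% falls in 73.01–80%. Rate = 10.6%.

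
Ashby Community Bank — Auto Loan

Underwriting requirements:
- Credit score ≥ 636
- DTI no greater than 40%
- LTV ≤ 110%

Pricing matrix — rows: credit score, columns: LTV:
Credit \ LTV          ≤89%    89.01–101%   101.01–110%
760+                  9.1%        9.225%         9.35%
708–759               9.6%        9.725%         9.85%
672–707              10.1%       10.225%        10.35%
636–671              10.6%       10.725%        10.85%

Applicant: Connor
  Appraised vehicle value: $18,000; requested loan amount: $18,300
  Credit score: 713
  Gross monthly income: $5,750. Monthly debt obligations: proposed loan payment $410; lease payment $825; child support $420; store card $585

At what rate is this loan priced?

Credit score 713 ≥ 636; Total monthly debts = (410 + 825 + 420 + 585) = 2,240. Debt-to-income = 2,240/5,750 = 39% — meets 40% limit
Loan-to-value = 18,300/18,000 = 101.7% — pass (110% max)
Credit 713 → row 708–759; LTV 101.7% → column 101.01–110%. Grid cell → 9.85%.

9.85%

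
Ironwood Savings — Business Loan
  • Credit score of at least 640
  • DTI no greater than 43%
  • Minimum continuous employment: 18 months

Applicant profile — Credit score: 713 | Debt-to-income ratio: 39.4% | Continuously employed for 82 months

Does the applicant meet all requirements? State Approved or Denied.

Credit score 713 ≥ 640 (meets)
DTI 39.4% is within the 43% limit
Employment 82 ≥ 18 months
All criteria satisfied.

Approved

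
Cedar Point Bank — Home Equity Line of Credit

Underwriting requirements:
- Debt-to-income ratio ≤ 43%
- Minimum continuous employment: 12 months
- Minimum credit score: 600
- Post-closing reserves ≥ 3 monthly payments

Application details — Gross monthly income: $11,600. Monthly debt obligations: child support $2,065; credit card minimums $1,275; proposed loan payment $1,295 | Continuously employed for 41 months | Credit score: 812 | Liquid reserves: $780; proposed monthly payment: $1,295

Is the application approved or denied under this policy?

Total monthly debts = (2,065 + 1,275 + 1,295) = 4,635. DTI: 4,635 ÷ 11,600 = 40%, within the 43% cap
Employment 41 ≥ 12 months
Credit score 812 ≥ 600 (meets)
Reserves: 780 ÷ 1,295 = 0.6 months (below 3-month minimum)
Fails on reserves.

Denied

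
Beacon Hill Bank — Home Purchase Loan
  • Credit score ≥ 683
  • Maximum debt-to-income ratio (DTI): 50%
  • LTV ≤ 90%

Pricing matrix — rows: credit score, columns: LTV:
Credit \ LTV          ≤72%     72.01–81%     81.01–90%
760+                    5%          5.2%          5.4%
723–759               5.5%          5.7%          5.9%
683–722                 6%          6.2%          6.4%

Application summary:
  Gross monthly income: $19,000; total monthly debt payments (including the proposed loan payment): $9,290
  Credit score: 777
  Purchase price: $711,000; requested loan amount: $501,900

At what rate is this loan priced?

5%

Credit score 777 ≥ 683; Debt-to-income = 9,290/19,000 = 48.9% — meets 50% limit
Loan-to-value = 501,900/711,000 = 70.6% — pass (90% max)
Score 777 is in the 760+ band; LTV 70.6% is in the ≤72% band → 5%.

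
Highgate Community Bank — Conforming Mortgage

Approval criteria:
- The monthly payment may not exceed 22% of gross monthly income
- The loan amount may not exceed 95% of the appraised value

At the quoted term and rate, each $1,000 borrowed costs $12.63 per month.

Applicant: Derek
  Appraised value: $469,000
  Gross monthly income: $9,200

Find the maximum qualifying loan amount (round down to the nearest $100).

Payment cap: 22% × $9,200 = $2,024/month.
At $12.63 per $1,000, that supports 2,024/12.63 × 1,000 ≈ $160,253 → $160,200.
LTV cap: 95% × $469,000 = $445,550 → $445,500.
Binding constraint: payment-to-income.

$160,200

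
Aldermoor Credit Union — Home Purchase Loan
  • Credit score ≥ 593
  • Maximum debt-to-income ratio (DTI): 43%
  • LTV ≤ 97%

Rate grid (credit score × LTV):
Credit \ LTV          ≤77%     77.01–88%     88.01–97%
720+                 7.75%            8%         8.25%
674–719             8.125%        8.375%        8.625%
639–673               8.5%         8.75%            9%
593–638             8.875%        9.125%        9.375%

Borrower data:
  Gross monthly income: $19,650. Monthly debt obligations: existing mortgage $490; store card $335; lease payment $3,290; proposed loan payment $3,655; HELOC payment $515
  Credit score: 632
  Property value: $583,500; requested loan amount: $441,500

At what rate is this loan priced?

8.875%

Credit score 632 ≥ 593; Total monthly debts = (490 + 335 + 3,290 + 3,655 + 515) = 8,285. Debt-to-income = 8,285/19,650 = 42.2% — meets 43% limit
LTV = 441,500/583,500 = 75.7% ≤ 97%
Score 632 is in the 593–638 band; LTV 75.7% is in the ≤77% band → 8.875%.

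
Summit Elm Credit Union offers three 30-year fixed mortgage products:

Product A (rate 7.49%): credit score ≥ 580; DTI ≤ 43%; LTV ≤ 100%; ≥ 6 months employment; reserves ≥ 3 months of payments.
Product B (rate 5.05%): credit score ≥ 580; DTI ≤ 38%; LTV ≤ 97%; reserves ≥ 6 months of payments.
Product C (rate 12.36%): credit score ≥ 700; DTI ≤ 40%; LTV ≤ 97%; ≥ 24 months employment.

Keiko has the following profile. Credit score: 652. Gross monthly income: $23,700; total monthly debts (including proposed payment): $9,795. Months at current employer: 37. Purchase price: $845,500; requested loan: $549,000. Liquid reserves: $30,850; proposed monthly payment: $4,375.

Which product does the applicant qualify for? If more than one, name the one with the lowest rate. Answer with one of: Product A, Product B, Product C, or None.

Product A

DTI = 9,795/23,700 = 41.3%.
LTV = 549,000/845,500 = 64.9%.
Reserves = 30,850/4,375 = 7.1 months.
Product A: score 652 ≥ 580; DTI 41.3% ≤ 43%; LTV 64.9% ≤ 100%; employment 37 ≥ 6 mo; reserves 7.1 ≥ 3 mo → qualifies.
Product B: score 652 ≥ 580; DTI 41.3% > 38%; LTV 64.9% ≤ 97%; reserves 7.1 ≥ 6 mo → does not qualify.
Product C: score 652 < 700; DTI 41.3% > 40%; LTV 64.9% ≤ 97%; employment 37 ≥ 24 mo → does not qualify.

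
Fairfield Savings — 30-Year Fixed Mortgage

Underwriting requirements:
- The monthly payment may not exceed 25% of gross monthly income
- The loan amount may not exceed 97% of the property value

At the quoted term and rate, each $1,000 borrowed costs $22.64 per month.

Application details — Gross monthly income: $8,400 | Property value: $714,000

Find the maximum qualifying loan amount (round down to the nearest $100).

Payment cap: 25% × $8,400 = $2,100/month.
At $22.64 per $1,000, that supports 2,100/22.64 × 1,000 ≈ $92,756 → $92,700.
LTV cap: 97% × $714,000 = $692,580 → $692,500.
Binding constraint: payment-to-income.

$92,700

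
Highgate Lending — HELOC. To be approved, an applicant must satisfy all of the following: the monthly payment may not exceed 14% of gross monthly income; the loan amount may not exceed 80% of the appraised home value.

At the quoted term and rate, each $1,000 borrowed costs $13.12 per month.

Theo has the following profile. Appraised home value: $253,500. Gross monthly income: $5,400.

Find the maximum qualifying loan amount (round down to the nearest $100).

Payment cap: 14% × $5,400 = $756/month.
At $13.12 per $1,000, that supports 756/13.12 × 1,000 ≈ $57,621 → $57,600.
LTV cap: 80% × $253,500 = $202,800 → $202,800.
Binding constraint: payment-to-income.

$57,600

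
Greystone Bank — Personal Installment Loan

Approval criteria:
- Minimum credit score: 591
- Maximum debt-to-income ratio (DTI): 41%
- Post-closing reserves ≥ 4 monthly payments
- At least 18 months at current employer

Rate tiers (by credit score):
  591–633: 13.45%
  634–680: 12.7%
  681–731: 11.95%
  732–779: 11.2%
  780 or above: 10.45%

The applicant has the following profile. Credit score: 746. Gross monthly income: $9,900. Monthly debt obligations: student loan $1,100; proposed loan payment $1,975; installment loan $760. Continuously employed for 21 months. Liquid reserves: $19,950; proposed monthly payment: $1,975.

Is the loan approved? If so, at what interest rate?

Credit score 746 ≥ 591 (meets minimum)
Total monthly debts = (1,100 + 1,975 + 760) = 3,835. DTI = 3,835/9,900 = 38.7% ≤ 41%
Reserves: 19,950 ÷ 1,975 = 10.1 months (meets 4-month minimum)
Employment 21 ≥ 18 months
All requirements met. Score 746 falls in the 732–779 tier → 11.2%.

Approved at 11.2%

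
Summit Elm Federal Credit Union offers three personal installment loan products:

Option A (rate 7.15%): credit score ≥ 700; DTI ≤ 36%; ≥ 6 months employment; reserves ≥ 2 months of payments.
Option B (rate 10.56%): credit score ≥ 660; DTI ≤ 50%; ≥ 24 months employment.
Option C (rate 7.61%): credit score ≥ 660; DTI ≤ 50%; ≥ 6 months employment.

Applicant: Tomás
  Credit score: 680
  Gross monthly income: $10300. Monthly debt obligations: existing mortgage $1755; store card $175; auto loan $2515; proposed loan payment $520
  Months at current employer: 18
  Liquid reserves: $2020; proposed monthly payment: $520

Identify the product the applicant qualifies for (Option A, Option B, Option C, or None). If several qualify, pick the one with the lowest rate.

Option C

Total debts = (1,755 + 175 + 2,515 + 520) = 4,965; DTI = 4,965/10,300 = 48.2%.
Reserves = 2,020/520 = 3.9 months.
Option A: score 680 < 700; DTI 48.2% > 36%; employment 18 ≥ 6 mo; reserves 3.9 ≥ 2 mo → does not qualify.
Option B: score 680 ≥ 660; DTI 48.2% ≤ 50%; employment 18 < 24 mo → does not qualify.
Option C: score 680 ≥ 660; DTI 48.2% ≤ 50%; employment 18 ≥ 6 mo → qualifies.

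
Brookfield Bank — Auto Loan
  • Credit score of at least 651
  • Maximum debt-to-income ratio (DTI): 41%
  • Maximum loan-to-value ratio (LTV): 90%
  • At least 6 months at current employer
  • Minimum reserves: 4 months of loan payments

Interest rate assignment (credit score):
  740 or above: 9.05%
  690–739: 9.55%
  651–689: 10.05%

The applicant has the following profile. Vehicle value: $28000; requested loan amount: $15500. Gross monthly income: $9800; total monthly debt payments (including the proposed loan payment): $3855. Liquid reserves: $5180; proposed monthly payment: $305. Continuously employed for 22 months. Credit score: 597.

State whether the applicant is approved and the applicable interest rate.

Denied

Credit score 597 < 651 (below minimum)
Loan-to-value = 15,500/28,000 = 55.4% — pass (90% max)
Employment 22 ≥ 6 months
Reserves: 5,180 ÷ 305 = 17.0 months (meets 4-month minimum)
DTI = 3,855/9,800 = 39.3% ≤ 41%
Not all requirements met → denied.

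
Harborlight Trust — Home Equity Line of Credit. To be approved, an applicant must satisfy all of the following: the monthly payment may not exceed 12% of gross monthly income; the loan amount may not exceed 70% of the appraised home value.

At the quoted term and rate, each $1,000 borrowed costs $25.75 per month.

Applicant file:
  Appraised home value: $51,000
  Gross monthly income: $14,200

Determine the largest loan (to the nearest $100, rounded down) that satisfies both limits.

$35,700

Payment cap: 12% × $14,200 = $1,704/month.
At $25.75 per $1,000, that supports 1,704/25.75 × 1,000 ≈ $66,174 → $66,100.
LTV cap: 70% × $51,000 = $35,700 → $35,700.
Binding constraint: loan-to-value.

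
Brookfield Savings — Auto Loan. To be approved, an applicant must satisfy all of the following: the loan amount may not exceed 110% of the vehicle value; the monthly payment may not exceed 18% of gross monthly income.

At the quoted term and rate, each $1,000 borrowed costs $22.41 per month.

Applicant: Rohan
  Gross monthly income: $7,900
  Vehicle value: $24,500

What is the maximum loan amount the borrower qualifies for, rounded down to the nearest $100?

Payment cap: 18% × $7,900 = $1,422/month.
At $22.41 per $1,000, that supports 1,422/22.41 × 1,000 ≈ $63,453 → $63,400.
LTV cap: 110% × $24,500 = $26,950 → $26,900.
Binding constraint: loan-to-value.

$26,900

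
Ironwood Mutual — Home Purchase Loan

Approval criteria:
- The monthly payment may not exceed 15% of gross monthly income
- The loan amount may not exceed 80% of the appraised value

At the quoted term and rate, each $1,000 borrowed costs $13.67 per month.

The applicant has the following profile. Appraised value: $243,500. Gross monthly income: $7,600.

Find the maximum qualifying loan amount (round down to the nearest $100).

$83,300

Payment cap: 15% × $7,600 = $1,140/month.
At $13.67 per $1,000, that supports 1,140/13.67 × 1,000 ≈ $83,394 → $83,300.
LTV cap: 80% × $243,500 = $194,800 → $194,800.
Binding constraint: payment-to-income.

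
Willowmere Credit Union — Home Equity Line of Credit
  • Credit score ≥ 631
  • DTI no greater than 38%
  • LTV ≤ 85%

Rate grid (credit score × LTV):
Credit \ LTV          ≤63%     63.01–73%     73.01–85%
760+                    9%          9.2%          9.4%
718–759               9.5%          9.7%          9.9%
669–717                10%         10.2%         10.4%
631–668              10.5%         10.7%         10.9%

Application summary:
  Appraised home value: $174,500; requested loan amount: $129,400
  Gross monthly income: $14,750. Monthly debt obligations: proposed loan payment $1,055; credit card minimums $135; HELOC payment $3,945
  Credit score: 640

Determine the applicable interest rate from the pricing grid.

Credit score 640 ≥ 631; Total monthly debts = (1,055 + 135 + 3,945) = 5,135. DTI: 5,135 ÷ 14,750 = 34.8%, within the 38% cap
LTV = 129,400/174,500 = 74.2% ≤ 85%
Credit 640 → row 631–668; LTV 74.2% → column 73.01–85%. Grid cell → 10.9%.

10.9%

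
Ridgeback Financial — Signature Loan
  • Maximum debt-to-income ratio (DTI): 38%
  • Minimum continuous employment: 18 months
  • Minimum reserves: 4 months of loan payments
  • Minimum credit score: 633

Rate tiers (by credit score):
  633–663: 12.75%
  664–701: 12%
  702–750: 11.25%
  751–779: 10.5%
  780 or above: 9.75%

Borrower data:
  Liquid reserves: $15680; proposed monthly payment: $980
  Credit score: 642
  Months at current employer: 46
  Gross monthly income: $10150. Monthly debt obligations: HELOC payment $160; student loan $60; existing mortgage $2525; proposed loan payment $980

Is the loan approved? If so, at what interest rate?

Credit score 642 ≥ 633 (meets minimum)
Liquid reserves cover 15,680/980 = 16.0 months — ≥ 4 required
Total monthly debts = (160 + 60 + 2,525 + 980) = 3,725. Debt-to-income = 3,725/10,150 = 36.7% — meets 38% limit
Employment 46 ≥ 18 months
All requirements met. Score 642 falls in the 633–663 tier → 12.75%.

Approved at 12.75%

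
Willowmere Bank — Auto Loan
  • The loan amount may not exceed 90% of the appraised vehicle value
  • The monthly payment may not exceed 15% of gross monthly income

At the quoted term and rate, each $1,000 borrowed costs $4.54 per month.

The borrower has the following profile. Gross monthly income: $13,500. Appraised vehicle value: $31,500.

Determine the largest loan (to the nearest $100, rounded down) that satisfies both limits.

Payment cap: 15% × $13,500 = $2,025/month.
At $4.54 per $1,000, that supports 2,025/4.54 × 1,000 ≈ $446,035 → $446,000.
LTV cap: 90% × $31,500 = $28,350 → $28,300.
Binding constraint: loan-to-value.

$28,300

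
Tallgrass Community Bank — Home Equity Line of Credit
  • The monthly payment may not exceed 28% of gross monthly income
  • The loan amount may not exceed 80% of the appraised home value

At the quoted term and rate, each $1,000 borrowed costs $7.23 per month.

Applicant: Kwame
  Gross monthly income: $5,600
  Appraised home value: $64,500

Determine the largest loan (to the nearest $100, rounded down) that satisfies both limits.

Payment cap: 28% × $5,600 = $1,568/month.
At $7.23 per $1,000, that supports 1,568/7.23 × 1,000 ≈ $216,874 → $216,800.
LTV cap: 80% × $64,500 = $51,600 → $51,600.
Binding constraint: loan-to-value.

$51,600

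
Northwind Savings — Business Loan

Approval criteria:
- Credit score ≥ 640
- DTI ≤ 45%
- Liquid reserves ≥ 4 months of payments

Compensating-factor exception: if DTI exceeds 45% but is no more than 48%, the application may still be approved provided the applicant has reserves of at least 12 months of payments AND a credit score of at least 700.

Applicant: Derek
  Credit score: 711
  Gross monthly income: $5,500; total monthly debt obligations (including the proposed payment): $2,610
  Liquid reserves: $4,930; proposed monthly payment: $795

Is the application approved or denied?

Credit score 711 ≥ 640 (meets base)
DTI: 2,610 ÷ 5,500 = 47.5%, over the 45% base limit.
Reserves = 4,930/795 = 6.2 months ≥ 4
DTI 47.5% is within the 45%–48% exception band; checking compensating factors.
Reserves 6.2 < 12 months; credit score 711 ≥ 700.
Compensating-factor requirement not fully met.

Denied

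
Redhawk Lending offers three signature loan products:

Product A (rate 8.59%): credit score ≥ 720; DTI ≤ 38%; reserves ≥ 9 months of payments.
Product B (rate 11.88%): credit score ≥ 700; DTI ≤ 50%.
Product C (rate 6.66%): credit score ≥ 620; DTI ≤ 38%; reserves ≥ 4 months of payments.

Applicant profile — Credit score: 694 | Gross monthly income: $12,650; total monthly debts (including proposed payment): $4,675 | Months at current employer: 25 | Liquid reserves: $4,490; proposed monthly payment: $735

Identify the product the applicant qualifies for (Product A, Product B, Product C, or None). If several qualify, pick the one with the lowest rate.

DTI = 4,675/12,650 = 37%.
Reserves = 4,490/735 = 6.1 months.
Product A: score 694 < 720; DTI 37% ≤ 38%; reserves 6.1 < 9 mo → does not qualify.
Product B: score 694 < 700; DTI 37% ≤ 50% → does not qualify.
Product C: score 694 ≥ 620; DTI 37% ≤ 38%; reserves 6.1 ≥ 4 mo → qualifies.

Product C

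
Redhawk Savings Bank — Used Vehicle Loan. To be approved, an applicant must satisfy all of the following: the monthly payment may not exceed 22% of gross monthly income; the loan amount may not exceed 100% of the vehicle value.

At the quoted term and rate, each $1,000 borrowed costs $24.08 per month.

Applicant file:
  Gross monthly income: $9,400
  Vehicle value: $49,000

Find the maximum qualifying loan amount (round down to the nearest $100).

Payment cap: 22% × $9,400 = $2,068/month.
At $24.08 per $1,000, that supports 2,068/24.08 × 1,000 ≈ $85,880 → $85,800.
LTV cap: 100% × $49,000 = $49,000 → $49,000.
Binding constraint: loan-to-value.

$49,000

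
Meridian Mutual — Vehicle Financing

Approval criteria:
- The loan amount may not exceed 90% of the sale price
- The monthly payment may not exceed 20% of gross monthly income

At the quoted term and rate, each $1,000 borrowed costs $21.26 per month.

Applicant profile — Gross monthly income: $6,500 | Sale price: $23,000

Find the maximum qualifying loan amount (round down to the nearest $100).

$20,700

Payment cap: 20% × $6,500 = $1,300/month.
At $21.26 per $1,000, that supports 1,300/21.26 × 1,000 ≈ $61,147 → $61,100.
LTV cap: 90% × $23,000 = $20,700 → $20,700.
Binding constraint: loan-to-value.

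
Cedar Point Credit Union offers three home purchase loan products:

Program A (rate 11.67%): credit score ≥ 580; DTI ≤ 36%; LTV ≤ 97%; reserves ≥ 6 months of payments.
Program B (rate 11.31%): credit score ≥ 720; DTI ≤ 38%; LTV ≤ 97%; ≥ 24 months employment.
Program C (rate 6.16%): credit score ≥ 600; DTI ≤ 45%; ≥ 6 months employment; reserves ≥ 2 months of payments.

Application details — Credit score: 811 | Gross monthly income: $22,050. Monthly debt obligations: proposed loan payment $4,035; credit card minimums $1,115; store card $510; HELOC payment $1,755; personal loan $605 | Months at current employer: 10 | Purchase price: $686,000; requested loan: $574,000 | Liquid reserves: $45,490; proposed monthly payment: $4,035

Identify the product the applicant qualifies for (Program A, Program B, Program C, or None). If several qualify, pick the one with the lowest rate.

Program C

Total debts = (4,035 + 1,115 + 510 + 1,755 + 605) = 8,020; DTI = 8,020/22,050 = 36.4%.
LTV = 574,000/686,000 = 83.7%.
Reserves = 45,490/4,035 = 11.3 months.
Program A: score 811 ≥ 580; DTI 36.4% > 36%; LTV 83.7% ≤ 97%; reserves 11.3 ≥ 6 mo → does not qualify.
Program B: score 811 ≥ 720; DTI 36.4% ≤ 38%; LTV 83.7% ≤ 97%; employment 10 < 24 mo → does not qualify.
Program C: score 811 ≥ 600; DTI 36.4% ≤ 45%; employment 10 ≥ 6 mo; reserves 11.3 ≥ 2 mo → qualifies.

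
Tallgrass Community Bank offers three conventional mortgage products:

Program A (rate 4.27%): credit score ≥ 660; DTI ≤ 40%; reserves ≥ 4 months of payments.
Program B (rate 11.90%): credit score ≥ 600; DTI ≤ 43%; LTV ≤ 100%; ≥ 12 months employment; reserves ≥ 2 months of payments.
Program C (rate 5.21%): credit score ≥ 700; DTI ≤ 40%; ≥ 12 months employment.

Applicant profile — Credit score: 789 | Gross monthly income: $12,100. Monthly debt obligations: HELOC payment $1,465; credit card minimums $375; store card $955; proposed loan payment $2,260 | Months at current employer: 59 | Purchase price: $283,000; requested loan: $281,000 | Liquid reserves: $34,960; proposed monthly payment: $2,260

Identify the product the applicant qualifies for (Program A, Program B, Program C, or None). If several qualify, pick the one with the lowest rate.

Program B

Total debts = (1,465 + 375 + 955 + 2,260) = 5,055; DTI = 5,055/12,100 = 41.8%.
LTV = 281,000/283,000 = 99.3%.
Reserves = 34,960/2,260 = 15.5 months.
Program A: score 789 ≥ 660; DTI 41.8% > 40%; reserves 15.5 ≥ 4 mo → does not qualify.
Program B: score 789 ≥ 600; DTI 41.8% ≤ 43%; LTV 99.3% ≤ 100%; employment 59 ≥ 12 mo; reserves 15.5 ≥ 2 mo → qualifies.
Program C: score 789 ≥ 700; DTI 41.8% > 40%; employment 59 ≥ 12 mo → does not qualify.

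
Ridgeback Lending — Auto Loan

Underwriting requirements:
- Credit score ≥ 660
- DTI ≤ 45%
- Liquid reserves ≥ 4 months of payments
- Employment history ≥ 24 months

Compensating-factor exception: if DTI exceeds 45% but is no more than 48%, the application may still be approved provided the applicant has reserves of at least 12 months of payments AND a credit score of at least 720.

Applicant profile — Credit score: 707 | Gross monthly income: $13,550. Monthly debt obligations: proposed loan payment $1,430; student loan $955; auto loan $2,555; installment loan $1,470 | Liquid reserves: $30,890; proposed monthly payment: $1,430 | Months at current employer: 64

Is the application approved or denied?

Credit score 707 ≥ 660 (meets base)
Total debts = (1,430 + 955 + 2,555 + 1,470) = 6,410. DTI: 6,410 ÷ 13,550 = 47.3%, over the 45% base limit.
Reserves: 30,890 ÷ 1,430 = 21.6 months (meets 4-month minimum)
Employment 64 ≥ 24 months
47.3% falls in the override range (45%–48%), so the compensating-factor test applies.
Reserves 21.6 ≥ 12 months; credit score 707 < 720.
Compensating-factor requirement not fully met.

Denied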